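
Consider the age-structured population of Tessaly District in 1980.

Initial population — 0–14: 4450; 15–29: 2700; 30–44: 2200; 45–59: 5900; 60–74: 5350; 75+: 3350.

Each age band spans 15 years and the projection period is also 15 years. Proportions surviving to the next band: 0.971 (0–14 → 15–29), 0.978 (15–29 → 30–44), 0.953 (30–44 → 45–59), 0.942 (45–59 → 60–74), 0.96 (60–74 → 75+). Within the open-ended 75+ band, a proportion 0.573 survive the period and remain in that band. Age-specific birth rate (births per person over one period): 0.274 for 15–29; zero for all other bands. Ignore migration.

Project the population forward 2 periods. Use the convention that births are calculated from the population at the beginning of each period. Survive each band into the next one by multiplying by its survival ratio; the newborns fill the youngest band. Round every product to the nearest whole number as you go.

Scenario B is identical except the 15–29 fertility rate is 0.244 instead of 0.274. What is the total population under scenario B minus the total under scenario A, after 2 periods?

Call the groups 1 to 6, youngest first.
After projecting period 1:
Births: 2700 × 0.274 = 740
Group 2: 4450 × 0.971 = 4321
Group 3: 2700 × 0.978 = 2641
Group 4: 2200 × 0.953 = 2097
Group 5: 5900 × 0.942 = 5558
Group 6: 5350 × 0.96 + 3350 × 0.573 = 5136 + 1920 = 7056
→ [740, 4321, 2641, 2097, 5558, 7056]
After projecting period 2:
Births: 4321 × 0.274 = 1184
Group 2: 740 × 0.971 = 719
Group 3: 4321 × 0.978 = 4226
Group 4: 2641 × 0.953 = 2517
Group 5: 2097 × 0.942 = 1975
Group 6: 5558 × 0.96 + 7056 × 0.573 = 5336 + 4043 = 9379
→ [1184, 719, 4226, 2517, 1975, 9379]
Scenario A total after 2 periods: 20000
Scenario B projection —
After projecting period 1:
Births: 2700 × 0.244 = 659
Group 2: 4450 × 0.971 = 4321
Group 3: 2700 × 0.978 = 2641
Group 4: 2200 × 0.953 = 2097
Group 5: 5900 × 0.942 = 5558
Group 6: 5350 × 0.96 + 3350 × 0.573 = 5136 + 1920 = 7056
→ [659, 4321, 2641, 2097, 5558, 7056]
After projecting period 2:
Births: 4321 × 0.244 = 1054
Group 2: 659 × 0.971 = 640
Group 3: 4321 × 0.978 = 4226
Group 4: 2641 × 0.953 = 2517
Group 5: 2097 × 0.942 = 1975
Group 6: 5558 × 0.96 + 7056 × 0.573 = 5336 + 4043 = 9379
→ [1054, 640, 4226, 2517, 1975, 9379]
Scenario B total after 2 periods: 19791
Difference B − A = 19791 − 20000 = -209

-209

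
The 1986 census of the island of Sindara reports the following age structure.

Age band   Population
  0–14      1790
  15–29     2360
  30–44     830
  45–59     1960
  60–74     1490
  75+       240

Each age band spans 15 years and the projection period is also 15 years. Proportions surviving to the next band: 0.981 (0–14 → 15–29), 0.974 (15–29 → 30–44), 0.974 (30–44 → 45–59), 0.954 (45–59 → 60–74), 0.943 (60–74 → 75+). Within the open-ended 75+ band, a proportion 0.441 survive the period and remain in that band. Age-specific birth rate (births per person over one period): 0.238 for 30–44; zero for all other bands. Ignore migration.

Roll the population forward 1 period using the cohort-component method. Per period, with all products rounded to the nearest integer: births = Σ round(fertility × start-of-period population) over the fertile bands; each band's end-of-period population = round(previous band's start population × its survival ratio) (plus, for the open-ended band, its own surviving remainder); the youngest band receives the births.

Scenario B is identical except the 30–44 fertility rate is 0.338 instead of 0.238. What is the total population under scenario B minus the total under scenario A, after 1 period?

Numbering the bands 1..6 from youngest to oldest:
[period 1]
Births: 830 × 0.238 = 198
Band 2: 1790 × 0.981 = 1756
Band 3: 2360 × 0.974 = 2299
Band 4: 830 × 0.974 = 808
Band 5: 1960 × 0.954 = 1870
Band 6: 1490 × 0.943 + 240 × 0.441 = 1405 + 106 = 1511
Giving 198 / 1756 / 2299 / 808 / 1870 / 1511.
Scenario A total after 1 period: 8442
Scenario B projection —
[period 1]
Births: 830 × 0.338 = 281
Band 2: 1790 × 0.981 = 1756
Band 3: 2360 × 0.974 = 2299
Band 4: 830 × 0.974 = 808
Band 5: 1960 × 0.954 = 1870
Band 6: 1490 × 0.943 + 240 × 0.441 = 1405 + 106 = 1511
Giving 281 / 1756 / 2299 / 808 / 1870 / 1511.
Scenario B total after 1 period: 8525
Difference B − A = 8525 − 8442 = 83

83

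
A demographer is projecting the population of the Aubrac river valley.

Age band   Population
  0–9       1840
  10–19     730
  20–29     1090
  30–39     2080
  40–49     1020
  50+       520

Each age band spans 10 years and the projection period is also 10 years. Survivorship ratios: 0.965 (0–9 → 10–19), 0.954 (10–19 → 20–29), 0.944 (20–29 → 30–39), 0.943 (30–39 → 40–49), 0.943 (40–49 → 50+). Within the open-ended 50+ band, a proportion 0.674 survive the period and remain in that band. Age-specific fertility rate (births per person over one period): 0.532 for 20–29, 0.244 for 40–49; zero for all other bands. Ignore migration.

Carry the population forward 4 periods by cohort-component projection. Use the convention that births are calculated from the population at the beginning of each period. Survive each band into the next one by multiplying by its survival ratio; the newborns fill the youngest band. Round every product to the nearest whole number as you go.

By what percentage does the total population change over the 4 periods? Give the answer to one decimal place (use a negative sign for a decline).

After projecting period 1:
Births: 1090 × 0.532 = 580  |  1020 × 0.244 = 249 → 829
10–19: 1840 × 0.965 = 1776
20–29: 730 × 0.954 = 696
30–39: 1090 × 0.944 = 1029
40–49: 2080 × 0.943 = 1961
50+: 1020 × 0.943 + 520 × 0.674 = 962 + 350 = 1312
End of period: [829, 1776, 696, 1029, 1961, 1312]
After projecting period 2:
Births: 696 × 0.532 = 370  |  1961 × 0.244 = 478 → 848
10–19: 829 × 0.965 = 800
20–29: 1776 × 0.954 = 1694
30–39: 696 × 0.944 = 657
40–49: 1029 × 0.943 = 970
50+: 1961 × 0.943 + 1312 × 0.674 = 1849 + 884 = 2733
End of period: [848, 800, 1694, 657, 970, 2733]
After projecting period 3:
Births: 1694 × 0.532 = 901  |  970 × 0.244 = 237 → 1138
10–19: 848 × 0.965 = 818
20–29: 800 × 0.954 = 763
30–39: 1694 × 0.944 = 1599
40–49: 657 × 0.943 = 620
50+: 970 × 0.943 + 2733 × 0.674 = 915 + 1842 = 2757
End of period: [1138, 818, 763, 1599, 620, 2757]
After projecting period 4:
Births: 763 × 0.532 = 406  |  620 × 0.244 = 151 → 557
10–19: 1138 × 0.965 = 1098
20–29: 818 × 0.954 = 780
30–39: 763 × 0.944 = 720
40–49: 1599 × 0.943 = 1508
50+: 620 × 0.943 + 2757 × 0.674 = 585 + 1858 = 2443
End of period: [557, 1098, 780, 720, 1508, 2443]
Total: 7280 → 7106; change = -174; percentage change = -2.4%

-2.4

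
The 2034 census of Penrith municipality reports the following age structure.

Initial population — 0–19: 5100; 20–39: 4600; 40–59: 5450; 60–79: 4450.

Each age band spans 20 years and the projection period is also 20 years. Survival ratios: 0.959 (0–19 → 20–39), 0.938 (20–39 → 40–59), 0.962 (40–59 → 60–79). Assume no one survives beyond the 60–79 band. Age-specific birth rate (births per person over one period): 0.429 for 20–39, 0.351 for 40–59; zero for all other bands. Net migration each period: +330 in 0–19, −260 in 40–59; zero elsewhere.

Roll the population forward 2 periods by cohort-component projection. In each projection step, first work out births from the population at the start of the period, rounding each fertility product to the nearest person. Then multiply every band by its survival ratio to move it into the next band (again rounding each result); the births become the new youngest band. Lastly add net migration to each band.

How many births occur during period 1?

3886

Call the bands 1 to 4, youngest first.
— Period 1 —
Births: 4600 × 0.429 = 1973, 5450 × 0.351 = 1913 → total 3886
Band 2: 5100 × 0.959 = 4891
Band 3: 4600 × 0.938 = 4315
Band 4: 5450 × 0.962 = 5243
Net migration: Band 1 + 330 → 4216; Band 3 − 260 → 4055
Population now: 0–19=4216, 20–39=4891, 40–59=4055, 60–79=5243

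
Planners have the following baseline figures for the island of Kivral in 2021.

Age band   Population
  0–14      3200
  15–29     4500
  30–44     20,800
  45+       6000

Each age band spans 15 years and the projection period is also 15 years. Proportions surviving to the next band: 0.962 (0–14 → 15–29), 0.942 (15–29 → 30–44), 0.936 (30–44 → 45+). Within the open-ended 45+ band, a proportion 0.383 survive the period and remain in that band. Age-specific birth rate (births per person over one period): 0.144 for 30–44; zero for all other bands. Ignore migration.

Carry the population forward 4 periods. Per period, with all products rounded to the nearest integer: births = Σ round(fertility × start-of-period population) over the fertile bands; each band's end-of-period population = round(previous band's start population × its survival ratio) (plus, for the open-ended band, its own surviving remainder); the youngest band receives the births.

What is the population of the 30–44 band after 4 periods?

553

[period 1]
Births: 20800 × 0.144 = 2995
15–29: 3200 × 0.962 = 3078
30–44: 4500 × 0.942 = 4239
45+: 20800 × 0.936 + 6000 × 0.383 = 19469 + 2298 = 21767
End of period: [2995, 3078, 4239, 21767]
[period 2]
Births: 4239 × 0.144 = 610
15–29: 2995 × 0.962 = 2881
30–44: 3078 × 0.942 = 2899
45+: 4239 × 0.936 + 21767 × 0.383 = 3968 + 8337 = 12305
End of period: [610, 2881, 2899, 12305]
[period 3]
Births: 2899 × 0.144 = 417
15–29: 610 × 0.962 = 587
30–44: 2881 × 0.942 = 2714
45+: 2899 × 0.936 + 12305 × 0.383 = 2713 + 4713 = 7426
End of period: [417, 587, 2714, 7426]
[period 4]
Births: 2714 × 0.144 = 391
15–29: 417 × 0.962 = 401
30–44: 587 × 0.942 = 553
45+: 2714 × 0.936 + 7426 × 0.383 = 2540 + 2844 = 5384
End of period: [391, 401, 553, 5384]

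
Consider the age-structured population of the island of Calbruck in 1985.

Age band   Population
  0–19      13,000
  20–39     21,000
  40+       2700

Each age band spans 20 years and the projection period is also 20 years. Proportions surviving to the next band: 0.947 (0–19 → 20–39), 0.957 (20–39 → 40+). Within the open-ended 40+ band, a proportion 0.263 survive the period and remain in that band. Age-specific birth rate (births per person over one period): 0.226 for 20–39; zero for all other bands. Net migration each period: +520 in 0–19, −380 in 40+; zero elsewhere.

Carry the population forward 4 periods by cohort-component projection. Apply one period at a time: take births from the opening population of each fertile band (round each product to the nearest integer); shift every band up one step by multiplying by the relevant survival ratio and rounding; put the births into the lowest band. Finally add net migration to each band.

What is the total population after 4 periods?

Let band 1 be 0–19 through band 3 = 40+.
— Period 1 —
Births: 21000 × 0.226 = 4746
Band 2: 13000 × 0.947 = 12311
Band 3: 21000 × 0.957 + 2700 × 0.263 = 20097 + 710 = 20807
Net migration: Band 1 + 520 → 5266; Band 3 − 380 → 20427
End of period: [5266, 12311, 20427]
— Period 2 —
Births: 12311 × 0.226 = 2782
Band 2: 5266 × 0.947 = 4987
Band 3: 12311 × 0.957 + 20427 × 0.263 = 11782 + 5372 = 17154
Net migration: Band 1 + 520 → 3302; Band 3 − 380 → 16774
End of period: [3302, 4987, 16774]
— Period 3 —
Births: 4987 × 0.226 = 1127
Band 2: 3302 × 0.947 = 3127
Band 3: 4987 × 0.957 + 16774 × 0.263 = 4773 + 4412 = 9185
Net migration: Band 1 + 520 → 1647; Band 3 − 380 → 8805
End of period: [1647, 3127, 8805]
— Period 4 —
Births: 3127 × 0.226 = 707
Band 2: 1647 × 0.947 = 1560
Band 3: 3127 × 0.957 + 8805 × 0.263 = 2993 + 2316 = 5309
Net migration: Band 1 + 520 → 1227; Band 3 − 380 → 4929
End of period: [1227, 1560, 4929]
Total after period 4: 1227 + 1560 + 4929 = 7716

7716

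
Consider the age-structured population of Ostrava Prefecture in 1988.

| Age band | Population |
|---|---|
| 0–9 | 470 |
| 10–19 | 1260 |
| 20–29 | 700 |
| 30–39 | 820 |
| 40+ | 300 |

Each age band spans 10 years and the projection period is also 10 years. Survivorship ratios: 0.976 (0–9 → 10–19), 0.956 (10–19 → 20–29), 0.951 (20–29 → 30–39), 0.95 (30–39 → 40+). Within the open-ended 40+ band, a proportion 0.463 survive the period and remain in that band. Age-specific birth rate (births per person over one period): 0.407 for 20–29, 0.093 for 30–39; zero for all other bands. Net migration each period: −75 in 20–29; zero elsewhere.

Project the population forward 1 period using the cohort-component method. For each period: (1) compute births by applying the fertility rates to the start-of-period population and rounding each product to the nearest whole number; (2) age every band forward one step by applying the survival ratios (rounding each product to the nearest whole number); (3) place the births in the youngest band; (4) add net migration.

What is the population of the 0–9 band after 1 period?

[period 1]
Births: 700 × 0.407 = 285  |  820 × 0.093 = 76 → 361
10–19: 470 × 0.976 = 459
20–29: 1260 × 0.956 = 1205
30–39: 700 × 0.951 = 666
40+: 820 × 0.95 + 300 × 0.463 = 779 + 139 = 918
Net migration: 20–29 − 75 → 1130
Population now: 0–9=361, 10–19=459, 20–29=1130, 30–39=666, 40+=918

361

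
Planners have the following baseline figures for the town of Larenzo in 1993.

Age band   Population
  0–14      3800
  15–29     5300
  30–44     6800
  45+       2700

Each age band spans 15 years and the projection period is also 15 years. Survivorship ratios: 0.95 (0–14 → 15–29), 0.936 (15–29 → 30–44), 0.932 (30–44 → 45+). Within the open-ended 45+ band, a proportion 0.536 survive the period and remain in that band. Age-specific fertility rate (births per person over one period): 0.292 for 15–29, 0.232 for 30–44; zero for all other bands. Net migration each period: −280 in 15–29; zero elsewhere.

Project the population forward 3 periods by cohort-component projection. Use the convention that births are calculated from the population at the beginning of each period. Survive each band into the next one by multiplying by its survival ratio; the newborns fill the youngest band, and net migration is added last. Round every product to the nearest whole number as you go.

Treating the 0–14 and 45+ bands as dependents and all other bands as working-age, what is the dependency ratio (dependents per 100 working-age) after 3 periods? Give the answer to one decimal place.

Period 1:
Births: 5300 × 0.292 = 1548, 6800 × 0.232 = 1578 ⇒ total 3126
15–29: 3800 × 0.95 = 3610
30–44: 5300 × 0.936 = 4961
45+: 6800 × 0.932 + 2700 × 0.536 = 6338 + 1447 = 7785
Net migration: 15–29 − 280 → 3330
End of period: [3126, 3330, 4961, 7785]
Period 2:
Births: 3330 × 0.292 = 972, 4961 × 0.232 = 1151 ⇒ total 2123
15–29: 3126 × 0.95 = 2970
30–44: 3330 × 0.936 = 3117
45+: 4961 × 0.932 + 7785 × 0.536 = 4624 + 4173 = 8797
Net migration: 15–29 − 280 → 2690
End of period: [2123, 2690, 3117, 8797]
Period 3:
Births: 2690 × 0.292 = 785, 3117 × 0.232 = 723 ⇒ total 1508
15–29: 2123 × 0.95 = 2017
30–44: 2690 × 0.936 = 2518
45+: 3117 × 0.932 + 8797 × 0.536 = 2905 + 4715 = 7620
Net migration: 15–29 − 280 → 1737
End of period: [1508, 1737, 2518, 7620]
Dependents (band 0–14 + band 45+) = 1508 + 7620 = 9128; working-age = 4255; ratio = 9128/4255 × 100 = 214.5

214.5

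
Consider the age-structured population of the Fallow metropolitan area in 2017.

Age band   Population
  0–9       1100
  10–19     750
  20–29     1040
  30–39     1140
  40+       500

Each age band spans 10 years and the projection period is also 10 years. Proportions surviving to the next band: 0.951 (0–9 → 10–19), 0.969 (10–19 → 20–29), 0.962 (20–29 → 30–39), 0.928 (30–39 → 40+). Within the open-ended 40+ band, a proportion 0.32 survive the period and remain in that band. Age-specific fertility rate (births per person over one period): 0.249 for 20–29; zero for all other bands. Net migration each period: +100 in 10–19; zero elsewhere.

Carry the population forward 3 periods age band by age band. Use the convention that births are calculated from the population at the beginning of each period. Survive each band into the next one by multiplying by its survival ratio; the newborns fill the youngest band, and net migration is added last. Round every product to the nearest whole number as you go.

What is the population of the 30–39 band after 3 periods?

1068

Period 1:
Births: 1040 × 0.249 = 259
10–19: 1100 × 0.951 = 1046
20–29: 750 × 0.969 = 727
30–39: 1040 × 0.962 = 1000
40+: 1140 × 0.928 + 500 × 0.32 = 1058 + 160 = 1218
Net migration: 10–19 + 100 → 1146
→ [259, 1146, 727, 1000, 1218]
Period 2:
Births: 727 × 0.249 = 181
10–19: 259 × 0.951 = 246
20–29: 1146 × 0.969 = 1110
30–39: 727 × 0.962 = 699
40+: 1000 × 0.928 + 1218 × 0.32 = 928 + 390 = 1318
Net migration: 10–19 + 100 → 346
→ [181, 346, 1110, 699, 1318]
Period 3:
Births: 1110 × 0.249 = 276
10–19: 181 × 0.951 = 172
20–29: 346 × 0.969 = 335
30–39: 1110 × 0.962 = 1068
40+: 699 × 0.928 + 1318 × 0.32 = 649 + 422 = 1071
Net migration: 10–19 + 100 → 272
→ [276, 272, 335, 1068, 1071]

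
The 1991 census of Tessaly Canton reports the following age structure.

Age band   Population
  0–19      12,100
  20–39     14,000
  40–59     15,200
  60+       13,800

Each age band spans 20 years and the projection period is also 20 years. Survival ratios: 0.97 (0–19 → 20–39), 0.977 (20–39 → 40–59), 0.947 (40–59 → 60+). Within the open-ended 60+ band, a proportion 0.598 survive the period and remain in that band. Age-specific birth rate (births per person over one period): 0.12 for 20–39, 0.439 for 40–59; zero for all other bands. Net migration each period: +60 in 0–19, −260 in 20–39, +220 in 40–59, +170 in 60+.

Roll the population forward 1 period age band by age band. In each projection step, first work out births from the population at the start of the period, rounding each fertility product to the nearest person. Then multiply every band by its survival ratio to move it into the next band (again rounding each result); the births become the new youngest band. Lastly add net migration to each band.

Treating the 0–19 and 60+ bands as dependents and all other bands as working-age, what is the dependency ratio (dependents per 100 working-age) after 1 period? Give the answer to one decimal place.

(Groups numbered youngest = 1 to oldest = 4.)
After projecting period 1:
Births: 14000 × 0.12 = 1680  |  15200 × 0.439 = 6673 → total 8353
Group 2: 12100 × 0.97 = 11737
Group 3: 14000 × 0.977 = 13678
Group 4: 15200 × 0.947 + 13800 × 0.598 = 14394 + 8252 = 22646
Net migration: Group 1 + 60 → 8413; Group 2 − 260 → 11477; Group 3 + 220 → 13898; Group 4 + 170 → 22816
Giving 8413 / 11477 / 13898 / 22816.
Dependents (band 0–19 + band 60+) = 8413 + 22816 = 31229; working-age = 25375; ratio = 31229/25375 × 100 = 123.1

123.1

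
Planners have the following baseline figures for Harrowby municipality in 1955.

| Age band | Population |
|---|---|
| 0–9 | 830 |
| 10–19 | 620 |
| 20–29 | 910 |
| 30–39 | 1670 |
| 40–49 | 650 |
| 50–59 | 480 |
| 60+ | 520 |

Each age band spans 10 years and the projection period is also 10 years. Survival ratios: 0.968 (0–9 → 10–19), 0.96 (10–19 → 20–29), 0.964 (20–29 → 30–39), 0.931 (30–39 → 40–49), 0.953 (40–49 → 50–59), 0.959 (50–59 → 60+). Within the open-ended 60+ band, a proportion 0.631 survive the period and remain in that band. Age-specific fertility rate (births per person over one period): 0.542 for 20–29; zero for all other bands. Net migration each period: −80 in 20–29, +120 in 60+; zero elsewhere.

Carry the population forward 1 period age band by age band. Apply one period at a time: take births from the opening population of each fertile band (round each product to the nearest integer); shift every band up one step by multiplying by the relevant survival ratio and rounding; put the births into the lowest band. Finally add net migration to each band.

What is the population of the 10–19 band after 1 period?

After projecting period 1:
Births: 910 * 0.542 = 493
10–19: 830 * 0.968 = 803
20–29: 620 * 0.96 = 595
30–39: 910 * 0.964 = 877
40–49: 1670 * 0.931 = 1555
50–59: 650 * 0.953 = 619
60+: 480 * 0.959 + 520 * 0.631 = 460 + 328 = 788
Net migration: 20–29 − 80 → 515; 60+ + 120 → 908
Giving 493 / 803 / 515 / 877 / 1555 / 619 / 908.

803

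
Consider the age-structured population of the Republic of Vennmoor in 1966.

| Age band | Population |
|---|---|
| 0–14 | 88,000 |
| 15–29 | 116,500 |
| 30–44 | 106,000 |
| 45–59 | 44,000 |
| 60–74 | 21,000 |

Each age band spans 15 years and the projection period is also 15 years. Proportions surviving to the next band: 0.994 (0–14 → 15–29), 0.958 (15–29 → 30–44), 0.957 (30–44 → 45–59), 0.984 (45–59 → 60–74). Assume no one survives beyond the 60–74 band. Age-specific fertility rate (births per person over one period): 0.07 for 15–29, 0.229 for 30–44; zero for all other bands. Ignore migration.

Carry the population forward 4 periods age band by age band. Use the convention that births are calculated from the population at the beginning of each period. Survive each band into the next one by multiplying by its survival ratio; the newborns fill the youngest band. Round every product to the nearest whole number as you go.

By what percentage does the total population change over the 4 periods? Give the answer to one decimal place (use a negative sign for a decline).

— Period 1 —
Births: 116500 × 0.07 = 8155 ; 106000 × 0.229 = 24274 → total 32429
15–29: 88000 × 0.994 = 87472
30–44: 116500 × 0.958 = 111607
45–59: 106000 × 0.957 = 101442
60–74: 44000 × 0.984 = 43296
Population now: 0–14=32429, 15–29=87472, 30–44=111607, 45–59=101442, 60–74=43296
— Period 2 —
Births: 87472 × 0.07 = 6123 ; 111607 × 0.229 = 25558 → total 31681
15–29: 32429 × 0.994 = 32234
30–44: 87472 × 0.958 = 83798
45–59: 111607 × 0.957 = 106808
60–74: 101442 × 0.984 = 99819
Population now: 0–14=31681, 15–29=32234, 30–44=83798, 45–59=106808, 60–74=99819
— Period 3 —
Births: 32234 × 0.07 = 2256 ; 83798 × 0.229 = 19190 → total 21446
15–29: 31681 × 0.994 = 31491
30–44: 32234 × 0.958 = 30880
45–59: 83798 × 0.957 = 80195
60–74: 106808 × 0.984 = 105099
Population now: 0–14=21446, 15–29=31491, 30–44=30880, 45–59=80195, 60–74=105099
— Period 4 —
Births: 31491 × 0.07 = 2204 ; 30880 × 0.229 = 7072 → total 9276
15–29: 21446 × 0.994 = 21317
30–44: 31491 × 0.958 = 30168
45–59: 30880 × 0.957 = 29552
60–74: 80195 × 0.984 = 78912
Population now: 0–14=9276, 15–29=21317, 30–44=30168, 45–59=29552, 60–74=78912
Total: 375500 → 169225; change = -206275; percentage change = -54.9%

-54.9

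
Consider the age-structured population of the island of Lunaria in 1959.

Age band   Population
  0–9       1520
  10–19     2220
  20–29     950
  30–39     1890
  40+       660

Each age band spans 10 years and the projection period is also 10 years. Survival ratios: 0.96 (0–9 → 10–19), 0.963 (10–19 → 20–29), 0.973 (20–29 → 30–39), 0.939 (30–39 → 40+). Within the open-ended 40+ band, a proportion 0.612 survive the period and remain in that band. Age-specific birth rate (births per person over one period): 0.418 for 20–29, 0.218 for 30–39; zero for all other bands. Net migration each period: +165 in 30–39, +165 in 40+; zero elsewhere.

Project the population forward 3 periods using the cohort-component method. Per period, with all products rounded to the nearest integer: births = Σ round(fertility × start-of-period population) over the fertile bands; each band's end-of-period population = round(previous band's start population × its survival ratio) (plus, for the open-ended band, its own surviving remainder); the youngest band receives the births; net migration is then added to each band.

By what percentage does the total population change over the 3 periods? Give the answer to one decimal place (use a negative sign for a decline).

(Groups numbered youngest = 1 to oldest = 5.)
Period 1:
Births: 950 × 0.418 = 397, 1890 × 0.218 = 412 ⇒ total 809
Group 2: 1520 × 0.96 = 1459
Group 3: 2220 × 0.963 = 2138
Group 4: 950 × 0.973 = 924
Group 5: 1890 × 0.939 + 660 × 0.612 = 1775 + 404 = 2179
Net migration: Group 4 + 165 → 1089; Group 5 + 165 → 2344
Population now: 0–9=809, 10–19=1459, 20–29=2138, 30–39=1089, 40+=2344
Period 2:
Births: 2138 × 0.418 = 894, 1089 × 0.218 = 237 ⇒ total 1131
Group 2: 809 × 0.96 = 777
Group 3: 1459 × 0.963 = 1405
Group 4: 2138 × 0.973 = 2080
Group 5: 1089 × 0.939 + 2344 × 0.612 = 1023 + 1435 = 2458
Net migration: Group 4 + 165 → 2245; Group 5 + 165 → 2623
Population now: 0–9=1131, 10–19=777, 20–29=1405, 30–39=2245, 40+=2623
Period 3:
Births: 1405 × 0.418 = 587, 2245 × 0.218 = 489 ⇒ total 1076
Group 2: 1131 × 0.96 = 1086
Group 3: 777 × 0.963 = 748
Group 4: 1405 × 0.973 = 1367
Group 5: 2245 × 0.939 + 2623 × 0.612 = 2108 + 1605 = 3713
Net migration: Group 4 + 165 → 1532; Group 5 + 165 → 3878
Population now: 0–9=1076, 10–19=1086, 20–29=748, 30–39=1532, 40+=3878
Total: 7240 → 8320; change = 1080; percentage change = 14.9%

14.9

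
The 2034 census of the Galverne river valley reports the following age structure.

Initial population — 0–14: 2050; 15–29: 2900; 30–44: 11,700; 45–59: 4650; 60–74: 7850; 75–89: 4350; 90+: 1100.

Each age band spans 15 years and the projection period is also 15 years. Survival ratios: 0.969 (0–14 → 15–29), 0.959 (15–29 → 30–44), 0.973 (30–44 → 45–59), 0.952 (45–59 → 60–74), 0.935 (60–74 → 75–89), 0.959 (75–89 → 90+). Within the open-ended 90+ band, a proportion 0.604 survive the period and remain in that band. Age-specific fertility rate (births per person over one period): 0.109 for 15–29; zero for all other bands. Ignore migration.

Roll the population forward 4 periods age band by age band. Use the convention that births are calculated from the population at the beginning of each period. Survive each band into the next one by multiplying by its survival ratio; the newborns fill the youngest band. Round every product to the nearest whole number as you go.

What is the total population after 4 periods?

Numbering the groups 1..7 from youngest to oldest:
After projecting period 1:
Births: 2900 * 0.109 = 316
Group 2: 2050 * 0.969 = 1986
Group 3: 2900 * 0.959 = 2781
Group 4: 11700 * 0.973 = 11384
Group 5: 4650 * 0.952 = 4427
Group 6: 7850 * 0.935 = 7340
Group 7: 4350 * 0.959 + 1100 * 0.604 = 4172 + 664 = 4836
Giving 316 / 1986 / 2781 / 11384 / 4427 / 7340 / 4836.
After projecting period 2:
Births: 1986 * 0.109 = 216
Group 2: 316 * 0.969 = 306
Group 3: 1986 * 0.959 = 1905
Group 4: 2781 * 0.973 = 2706
Group 5: 11384 * 0.952 = 10838
Group 6: 4427 * 0.935 = 4139
Group 7: 7340 * 0.959 + 4836 * 0.604 = 7039 + 2921 = 9960
Giving 216 / 306 / 1905 / 2706 / 10838 / 4139 / 9960.
After projecting period 3:
Births: 306 * 0.109 = 33
Group 2: 216 * 0.969 = 209
Group 3: 306 * 0.959 = 293
Group 4: 1905 * 0.973 = 1854
Group 5: 2706 * 0.952 = 2576
Group 6: 10838 * 0.935 = 10134
Group 7: 4139 * 0.959 + 9960 * 0.604 = 3969 + 6016 = 9985
Giving 33 / 209 / 293 / 1854 / 2576 / 10134 / 9985.
After projecting period 4:
Births: 209 * 0.109 = 23
Group 2: 33 * 0.969 = 32
Group 3: 209 * 0.959 = 200
Group 4: 293 * 0.973 = 285
Group 5: 1854 * 0.952 = 1765
Group 6: 2576 * 0.935 = 2409
Group 7: 10134 * 0.959 + 9985 * 0.604 = 9719 + 6031 = 15750
Giving 23 / 32 / 200 / 285 / 1765 / 2409 / 15750.
Total after period 4: 23 + 32 + 200 + 285 + 1765 + 2409 + 15750 = 20464

20464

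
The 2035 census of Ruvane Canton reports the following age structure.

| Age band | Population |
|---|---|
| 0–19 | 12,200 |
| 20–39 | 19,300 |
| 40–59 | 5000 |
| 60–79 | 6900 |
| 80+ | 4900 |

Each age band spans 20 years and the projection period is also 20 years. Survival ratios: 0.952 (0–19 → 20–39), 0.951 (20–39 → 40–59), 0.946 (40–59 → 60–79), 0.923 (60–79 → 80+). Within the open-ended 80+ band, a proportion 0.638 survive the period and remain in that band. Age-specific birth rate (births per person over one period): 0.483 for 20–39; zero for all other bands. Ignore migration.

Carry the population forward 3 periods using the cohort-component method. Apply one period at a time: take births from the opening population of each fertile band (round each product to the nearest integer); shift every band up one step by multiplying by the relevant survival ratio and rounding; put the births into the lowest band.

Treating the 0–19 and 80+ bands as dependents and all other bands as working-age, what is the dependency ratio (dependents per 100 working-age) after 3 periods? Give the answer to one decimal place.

111.3

— Period 1 —
Births: 19300 * 0.483 = 9322
20–39: 12200 * 0.952 = 11614
40–59: 19300 * 0.951 = 18354
60–79: 5000 * 0.946 = 4730
80+: 6900 * 0.923 + 4900 * 0.638 = 6369 + 3126 = 9495
Giving 9322 / 11614 / 18354 / 4730 / 9495.
— Period 2 —
Births: 11614 * 0.483 = 5610
20–39: 9322 * 0.952 = 8875
40–59: 11614 * 0.951 = 11045
60–79: 18354 * 0.946 = 17363
80+: 4730 * 0.923 + 9495 * 0.638 = 4366 + 6058 = 10424
Giving 5610 / 8875 / 11045 / 17363 / 10424.
— Period 3 —
Births: 8875 * 0.483 = 4287
20–39: 5610 * 0.952 = 5341
40–59: 8875 * 0.951 = 8440
60–79: 11045 * 0.946 = 10449
80+: 17363 * 0.923 + 10424 * 0.638 = 16026 + 6651 = 22677
Giving 4287 / 5341 / 8440 / 10449 / 22677.
Dependents (band 0–19 + band 80+) = 4287 + 22677 = 26964; working-age = 24230; ratio = 26964/24230 × 100 = 111.3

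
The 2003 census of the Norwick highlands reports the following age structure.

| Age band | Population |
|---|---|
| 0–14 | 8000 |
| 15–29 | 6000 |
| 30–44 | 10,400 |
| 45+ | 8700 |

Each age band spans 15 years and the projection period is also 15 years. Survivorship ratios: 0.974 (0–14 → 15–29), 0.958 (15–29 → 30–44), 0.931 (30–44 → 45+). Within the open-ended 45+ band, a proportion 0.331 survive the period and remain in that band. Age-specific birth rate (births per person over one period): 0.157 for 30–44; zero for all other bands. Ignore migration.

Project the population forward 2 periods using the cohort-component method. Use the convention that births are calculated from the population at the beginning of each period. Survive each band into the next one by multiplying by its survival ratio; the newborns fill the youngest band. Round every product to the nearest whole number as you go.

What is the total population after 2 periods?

19467

Period 1.
Births: 10400 * 0.157 = 1633
15–29: 8000 * 0.974 = 7792
30–44: 6000 * 0.958 = 5748
45+: 10400 * 0.931 + 8700 * 0.331 = 9682 + 2880 = 12562
Giving 1633 / 7792 / 5748 / 12562.
Period 2.
Births: 5748 * 0.157 = 902
15–29: 1633 * 0.974 = 1591
30–44: 7792 * 0.958 = 7465
45+: 5748 * 0.931 + 12562 * 0.331 = 5351 + 4158 = 9509
Giving 902 / 1591 / 7465 / 9509.
Total after period 2: 902 + 1591 + 7465 + 9509 = 19467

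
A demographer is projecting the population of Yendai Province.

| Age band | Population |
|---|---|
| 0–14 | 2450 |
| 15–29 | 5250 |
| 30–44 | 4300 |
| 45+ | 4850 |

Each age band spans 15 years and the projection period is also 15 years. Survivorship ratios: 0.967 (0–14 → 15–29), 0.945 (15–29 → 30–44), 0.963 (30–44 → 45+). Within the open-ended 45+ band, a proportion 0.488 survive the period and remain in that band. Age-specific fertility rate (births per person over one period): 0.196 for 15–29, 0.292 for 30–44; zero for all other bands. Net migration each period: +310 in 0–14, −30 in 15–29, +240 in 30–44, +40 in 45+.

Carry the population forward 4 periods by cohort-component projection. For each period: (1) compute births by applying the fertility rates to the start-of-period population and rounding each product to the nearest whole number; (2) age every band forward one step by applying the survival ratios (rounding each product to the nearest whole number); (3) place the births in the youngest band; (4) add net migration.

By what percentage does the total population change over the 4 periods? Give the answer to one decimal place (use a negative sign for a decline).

-35.4

Period 1:
Births: 5250 × 0.196 = 1029, 4300 × 0.292 = 1256 → 2285
15–29: 2450 × 0.967 = 2369
30–44: 5250 × 0.945 = 4961
45+: 4300 × 0.963 + 4850 × 0.488 = 4141 + 2367 = 6508
Net migration: 0–14 + 310 → 2595; 15–29 − 30 → 2339; 30–44 + 240 → 5201; 45+ + 40 → 6548
Population now: 0–14=2595, 15–29=2339, 30–44=5201, 45+=6548
Period 2:
Births: 2339 × 0.196 = 458, 5201 × 0.292 = 1519 → 1977
15–29: 2595 × 0.967 = 2509
30–44: 2339 × 0.945 = 2210
45+: 5201 × 0.963 + 6548 × 0.488 = 5009 + 3195 = 8204
Net migration: 0–14 + 310 → 2287; 15–29 − 30 → 2479; 30–44 + 240 → 2450; 45+ + 40 → 8244
Population now: 0–14=2287, 15–29=2479, 30–44=2450, 45+=8244
Period 3:
Births: 2479 × 0.196 = 486, 2450 × 0.292 = 715 → 1201
15–29: 2287 × 0.967 = 2212
30–44: 2479 × 0.945 = 2343
45+: 2450 × 0.963 + 8244 × 0.488 = 2359 + 4023 = 6382
Net migration: 0–14 + 310 → 1511; 15–29 − 30 → 2182; 30–44 + 240 → 2583; 45+ + 40 → 6422
Population now: 0–14=1511, 15–29=2182, 30–44=2583, 45+=6422
Period 4:
Births: 2182 × 0.196 = 428, 2583 × 0.292 = 754 → 1182
15–29: 1511 × 0.967 = 1461
30–44: 2182 × 0.945 = 2062
45+: 2583 × 0.963 + 6422 × 0.488 = 2487 + 3134 = 5621
Net migration: 0–14 + 310 → 1492; 15–29 − 30 → 1431; 30–44 + 240 → 2302; 45+ + 40 → 5661
Population now: 0–14=1492, 15–29=1431, 30–44=2302, 45+=5661
Total: 16850 → 10886; change = -5964; percentage change = -35.4%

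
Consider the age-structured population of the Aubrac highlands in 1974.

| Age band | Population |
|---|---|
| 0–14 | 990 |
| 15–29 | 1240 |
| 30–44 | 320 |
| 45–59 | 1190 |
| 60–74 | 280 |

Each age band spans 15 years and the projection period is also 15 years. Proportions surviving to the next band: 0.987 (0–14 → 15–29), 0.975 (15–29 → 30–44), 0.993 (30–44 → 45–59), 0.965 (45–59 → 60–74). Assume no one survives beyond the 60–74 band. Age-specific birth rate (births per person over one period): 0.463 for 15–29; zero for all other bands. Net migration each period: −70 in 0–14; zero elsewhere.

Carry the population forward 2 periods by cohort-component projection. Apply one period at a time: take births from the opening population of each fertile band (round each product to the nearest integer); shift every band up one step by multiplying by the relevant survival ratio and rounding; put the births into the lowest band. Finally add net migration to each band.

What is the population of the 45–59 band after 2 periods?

1201

Call the bands 1 to 5, youngest first.
After projecting period 1:
Births: 1240 × 0.463 = 574
Band 2: 990 × 0.987 = 977
Band 3: 1240 × 0.975 = 1209
Band 4: 320 × 0.993 = 318
Band 5: 1190 × 0.965 = 1148
Net migration: Band 1 − 70 → 504
→ [504, 977, 1209, 318, 1148]
After projecting period 2:
Births: 977 × 0.463 = 452
Band 2: 504 × 0.987 = 497
Band 3: 977 × 0.975 = 953
Band 4: 1209 × 0.993 = 1201
Band 5: 318 × 0.965 = 307
Net migration: Band 1 − 70 → 382
→ [382, 497, 953, 1201, 307]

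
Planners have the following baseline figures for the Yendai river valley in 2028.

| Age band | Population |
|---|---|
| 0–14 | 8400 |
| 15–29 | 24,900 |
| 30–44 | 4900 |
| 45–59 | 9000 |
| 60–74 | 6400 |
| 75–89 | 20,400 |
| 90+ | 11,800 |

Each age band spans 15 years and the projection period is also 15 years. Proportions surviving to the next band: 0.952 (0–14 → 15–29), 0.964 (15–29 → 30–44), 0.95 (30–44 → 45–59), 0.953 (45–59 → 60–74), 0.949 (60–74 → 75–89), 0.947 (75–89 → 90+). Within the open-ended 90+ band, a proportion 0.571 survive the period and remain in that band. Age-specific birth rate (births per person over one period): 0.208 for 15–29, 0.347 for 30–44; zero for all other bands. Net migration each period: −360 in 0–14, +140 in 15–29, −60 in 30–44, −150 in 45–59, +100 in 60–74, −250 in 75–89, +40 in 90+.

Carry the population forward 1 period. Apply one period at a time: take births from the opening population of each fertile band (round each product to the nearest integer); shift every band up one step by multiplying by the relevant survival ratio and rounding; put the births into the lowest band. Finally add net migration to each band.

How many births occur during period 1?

Numbering the groups 1..7 from youngest to oldest:
Period 1.
Births: 24900 * 0.208 = 5179, 4900 * 0.347 = 1700 → 6879
Group 2: 8400 * 0.952 = 7997
Group 3: 24900 * 0.964 = 24004
Group 4: 4900 * 0.95 = 4655
Group 5: 9000 * 0.953 = 8577
Group 6: 6400 * 0.949 = 6074
Group 7: 20400 * 0.947 + 11800 * 0.571 = 19319 + 6738 = 26057
Net migration: Group 1 − 360 → 6519; Group 2 + 140 → 8137; Group 3 − 60 → 23944; Group 4 − 150 → 4505; Group 5 + 100 → 8677; Group 6 − 250 → 5824; Group 7 + 40 → 26097
→ [6519, 8137, 23944, 4505, 8677, 5824, 26097]

6879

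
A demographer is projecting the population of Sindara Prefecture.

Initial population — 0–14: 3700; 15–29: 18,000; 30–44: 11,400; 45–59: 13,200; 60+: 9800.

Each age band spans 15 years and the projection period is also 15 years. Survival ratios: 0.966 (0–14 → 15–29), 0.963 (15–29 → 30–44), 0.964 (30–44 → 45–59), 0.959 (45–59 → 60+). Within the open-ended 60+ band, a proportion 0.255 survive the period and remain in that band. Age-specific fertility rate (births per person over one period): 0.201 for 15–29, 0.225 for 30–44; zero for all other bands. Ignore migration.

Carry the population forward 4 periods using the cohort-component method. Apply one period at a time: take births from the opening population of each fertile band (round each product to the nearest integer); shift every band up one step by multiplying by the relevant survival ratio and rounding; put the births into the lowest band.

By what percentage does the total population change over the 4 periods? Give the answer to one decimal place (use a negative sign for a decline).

-60.5

[period 1]
Births: 18000 * 0.201 = 3618  |  11400 * 0.225 = 2565 — total 6183
15–29: 3700 * 0.966 = 3574
30–44: 18000 * 0.963 = 17334
45–59: 11400 * 0.964 = 10990
60+: 13200 * 0.959 + 9800 * 0.255 = 12659 + 2499 = 15158
Giving 6183 / 3574 / 17334 / 10990 / 15158.
[period 2]
Births: 3574 * 0.201 = 718  |  17334 * 0.225 = 3900 — total 4618
15–29: 6183 * 0.966 = 5973
30–44: 3574 * 0.963 = 3442
45–59: 17334 * 0.964 = 16710
60+: 10990 * 0.959 + 15158 * 0.255 = 10539 + 3865 = 14404
Giving 4618 / 5973 / 3442 / 16710 / 14404.
[period 3]
Births: 5973 * 0.201 = 1201  |  3442 * 0.225 = 774 — total 1975
15–29: 4618 * 0.966 = 4461
30–44: 5973 * 0.963 = 5752
45–59: 3442 * 0.964 = 3318
60+: 16710 * 0.959 + 14404 * 0.255 = 16025 + 3673 = 19698
Giving 1975 / 4461 / 5752 / 3318 / 19698.
[period 4]
Births: 4461 * 0.201 = 897  |  5752 * 0.225 = 1294 — total 2191
15–29: 1975 * 0.966 = 1908
30–44: 4461 * 0.963 = 4296
45–59: 5752 * 0.964 = 5545
60+: 3318 * 0.959 + 19698 * 0.255 = 3182 + 5023 = 8205
Giving 2191 / 1908 / 4296 / 5545 / 8205.
Total: 56100 → 22145; change = -33955; percentage change = -60.5%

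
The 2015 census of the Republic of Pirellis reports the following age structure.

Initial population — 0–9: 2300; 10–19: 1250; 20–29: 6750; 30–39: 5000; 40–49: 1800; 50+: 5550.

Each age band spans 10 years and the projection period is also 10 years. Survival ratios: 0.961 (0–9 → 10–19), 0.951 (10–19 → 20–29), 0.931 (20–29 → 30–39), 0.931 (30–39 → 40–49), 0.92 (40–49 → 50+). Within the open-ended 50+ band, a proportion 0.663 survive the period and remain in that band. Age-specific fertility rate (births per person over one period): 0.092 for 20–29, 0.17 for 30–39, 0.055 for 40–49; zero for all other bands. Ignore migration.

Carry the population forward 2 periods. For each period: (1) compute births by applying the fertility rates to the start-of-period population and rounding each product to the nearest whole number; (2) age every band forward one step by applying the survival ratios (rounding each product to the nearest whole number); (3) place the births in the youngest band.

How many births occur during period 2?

1433

[period 1]
Births: 6750 × 0.092 = 621, 5000 × 0.17 = 850, 1800 × 0.055 = 99 → total 1570
10–19: 2300 × 0.961 = 2210
20–29: 1250 × 0.951 = 1189
30–39: 6750 × 0.931 = 6284
40–49: 5000 × 0.931 = 4655
50+: 1800 × 0.92 + 5550 × 0.663 = 1656 + 3680 = 5336
→ [1570, 2210, 1189, 6284, 4655, 5336]
[period 2]
Births: 1189 × 0.092 = 109, 6284 × 0.17 = 1068, 4655 × 0.055 = 256 → total 1433
10–19: 1570 × 0.961 = 1509
20–29: 2210 × 0.951 = 2102
30–39: 1189 × 0.931 = 1107
40–49: 6284 × 0.931 = 5850
50+: 4655 × 0.92 + 5336 × 0.663 = 4283 + 3538 = 7821
→ [1433, 1509, 2102, 1107, 5850, 7821]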